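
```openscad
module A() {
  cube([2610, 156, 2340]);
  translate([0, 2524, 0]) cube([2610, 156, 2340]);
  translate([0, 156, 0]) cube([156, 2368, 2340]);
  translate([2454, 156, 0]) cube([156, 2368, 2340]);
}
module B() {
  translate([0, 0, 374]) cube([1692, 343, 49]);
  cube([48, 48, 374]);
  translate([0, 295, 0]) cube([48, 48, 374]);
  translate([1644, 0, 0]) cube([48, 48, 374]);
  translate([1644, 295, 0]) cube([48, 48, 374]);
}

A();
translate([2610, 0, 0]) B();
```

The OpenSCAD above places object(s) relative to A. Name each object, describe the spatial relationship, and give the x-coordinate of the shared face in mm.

The house frame's +x face and the bench's −x face are both at x = 2610 mm.

A is a house frame. B is a bench. The bench is against the house frame's +x side, with their −y faces flush. The x-coordinate of the shared face is 2610 mm.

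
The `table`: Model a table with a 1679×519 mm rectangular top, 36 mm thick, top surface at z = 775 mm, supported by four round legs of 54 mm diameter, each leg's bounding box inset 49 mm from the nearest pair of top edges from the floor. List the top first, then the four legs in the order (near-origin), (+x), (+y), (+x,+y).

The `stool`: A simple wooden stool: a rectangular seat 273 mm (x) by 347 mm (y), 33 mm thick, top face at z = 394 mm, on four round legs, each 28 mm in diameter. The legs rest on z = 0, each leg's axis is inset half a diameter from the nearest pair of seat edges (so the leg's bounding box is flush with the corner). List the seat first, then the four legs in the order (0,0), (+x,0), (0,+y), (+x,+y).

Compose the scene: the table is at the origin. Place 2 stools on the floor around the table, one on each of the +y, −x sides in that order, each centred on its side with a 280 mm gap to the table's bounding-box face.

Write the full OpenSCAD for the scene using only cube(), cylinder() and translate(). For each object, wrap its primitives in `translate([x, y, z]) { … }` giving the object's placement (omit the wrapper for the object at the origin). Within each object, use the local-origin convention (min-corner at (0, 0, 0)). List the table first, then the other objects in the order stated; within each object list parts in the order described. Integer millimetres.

translate([0, 0, 739]) cube([1679, 519, 36]);
translate([76, 76, 0]) cylinder(h = 739, r = 27);
translate([1603, 76, 0]) cylinder(h = 739, r = 27);
translate([76, 443, 0]) cylinder(h = 739, r = 27);
translate([1603, 443, 0]) cylinder(h = 739, r = 27);
translate([703, 799, 0]) {
  translate([0, 0, 361]) cube([273, 347, 33]);
  translate([14, 14, 0]) cylinder(h = 361, r = 14);
  translate([259, 14, 0]) cylinder(h = 361, r = 14);
  translate([14, 333, 0]) cylinder(h = 361, r = 14);
  translate([259, 333, 0]) cylinder(h = 361, r = 14);
}
translate([-553, 86, 0]) {
  translate([0, 0, 361]) cube([273, 347, 33]);
  translate([14, 14, 0]) cylinder(h = 361, r = 14);
  translate([259, 14, 0]) cylinder(h = 361, r = 14);
  translate([14, 333, 0]) cylinder(h = 361, r = 14);
  translate([259, 333, 0]) cylinder(h = 361, r = 14);
}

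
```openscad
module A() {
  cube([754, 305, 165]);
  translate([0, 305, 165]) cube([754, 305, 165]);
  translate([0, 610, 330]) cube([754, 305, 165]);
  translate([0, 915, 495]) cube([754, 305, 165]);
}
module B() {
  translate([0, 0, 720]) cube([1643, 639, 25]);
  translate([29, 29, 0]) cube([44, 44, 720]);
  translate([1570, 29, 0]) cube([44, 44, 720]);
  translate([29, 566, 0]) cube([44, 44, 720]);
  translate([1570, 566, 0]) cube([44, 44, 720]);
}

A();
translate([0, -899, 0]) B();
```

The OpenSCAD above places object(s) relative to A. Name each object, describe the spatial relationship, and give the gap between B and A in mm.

The table's nearest face is 260 mm from the staircase's −y face.

A is a staircase. B is a table. The table is on the floor beside the staircase on its −y side. The gap between the table and the staircase is 260 mm.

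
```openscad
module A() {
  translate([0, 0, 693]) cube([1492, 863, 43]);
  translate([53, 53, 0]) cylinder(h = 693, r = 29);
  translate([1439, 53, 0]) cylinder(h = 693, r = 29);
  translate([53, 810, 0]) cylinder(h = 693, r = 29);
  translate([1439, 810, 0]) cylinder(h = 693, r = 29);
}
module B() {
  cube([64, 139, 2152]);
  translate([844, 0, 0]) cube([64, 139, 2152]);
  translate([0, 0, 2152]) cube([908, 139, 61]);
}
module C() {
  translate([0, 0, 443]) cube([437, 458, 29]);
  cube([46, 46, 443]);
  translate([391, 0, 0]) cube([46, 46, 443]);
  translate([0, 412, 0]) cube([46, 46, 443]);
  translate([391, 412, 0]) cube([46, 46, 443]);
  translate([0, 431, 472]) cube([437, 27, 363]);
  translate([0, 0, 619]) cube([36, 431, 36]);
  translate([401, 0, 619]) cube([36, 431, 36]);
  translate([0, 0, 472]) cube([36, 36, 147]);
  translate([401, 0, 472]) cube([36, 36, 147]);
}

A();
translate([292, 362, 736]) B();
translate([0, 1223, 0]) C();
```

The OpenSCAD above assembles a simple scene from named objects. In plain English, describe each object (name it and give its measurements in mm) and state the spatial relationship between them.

A is a table with a 1492×863 mm rectangular top, 43 mm thick, top surface at z = 736 mm, supported by four round legs of 58 mm diameter, each leg's bounding box inset 24 mm from the nearest pair of top edges, running from the floor.

B is a rectangular door frame: two vertical jambs of 64×139 mm section, 2152 mm tall, with a clear opening 780 mm wide between their inner faces. A header 61 mm tall and 139 mm deep lies on top of the jambs and spans the full outside width.

C is a chair. The seat is a 437×458×29 mm slab with its top at z = 472 mm, on four 46×46 mm corner legs (flush with the seat edges, standing on z = 0). A flat backrest 27 mm thick, 363 mm tall, spans the full seat width and rises from the seat top along its +y edge, rear face flush with the rear of the seat. Two armrests of 36×36 mm section run along each side from the seat's front edge to the front of the backrest, top faces 183 mm above the seat top and outer faces flush with the seat's x-edges; a 36×36 mm post under the front of each armrest stands on the seat at the front corner.

The door frame is on top of the table, centred. The chair is on the floor beside the table on its +y side.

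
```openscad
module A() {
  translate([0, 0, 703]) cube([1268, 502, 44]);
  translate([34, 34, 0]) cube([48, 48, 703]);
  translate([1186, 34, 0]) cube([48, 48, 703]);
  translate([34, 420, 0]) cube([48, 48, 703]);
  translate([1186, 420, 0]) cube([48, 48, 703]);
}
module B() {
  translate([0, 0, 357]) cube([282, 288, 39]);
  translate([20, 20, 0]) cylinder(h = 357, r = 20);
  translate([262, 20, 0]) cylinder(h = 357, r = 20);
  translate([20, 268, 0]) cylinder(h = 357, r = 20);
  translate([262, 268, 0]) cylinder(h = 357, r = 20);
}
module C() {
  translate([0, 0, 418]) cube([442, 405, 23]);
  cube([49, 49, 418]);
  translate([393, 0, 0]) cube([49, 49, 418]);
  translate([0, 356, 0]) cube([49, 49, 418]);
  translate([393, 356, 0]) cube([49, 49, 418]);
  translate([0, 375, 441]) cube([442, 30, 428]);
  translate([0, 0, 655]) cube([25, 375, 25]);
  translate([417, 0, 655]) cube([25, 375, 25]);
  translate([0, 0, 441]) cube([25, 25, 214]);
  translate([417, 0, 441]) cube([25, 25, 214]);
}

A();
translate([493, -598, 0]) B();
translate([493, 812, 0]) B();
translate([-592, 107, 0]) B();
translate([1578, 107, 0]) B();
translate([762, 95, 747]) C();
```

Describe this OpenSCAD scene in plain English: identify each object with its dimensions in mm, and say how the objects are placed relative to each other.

A is a rectangular dining table. The top is 1268×502×44 mm with its upper surface at z = 747 mm. It stands on four 48×48 mm square legs, each inset 34 mm from the nearest pair of top edges, running from the floor to the underside of the top.

B is a four-legged stool. The seat is 282×288 mm, 39 mm thick, top at z = 396 mm. It stands on four round legs, each 40 mm in diameter, from z = 0 to the seat underside, each leg's axis is inset half a diameter from the nearest pair of seat edges (so the leg's bounding box is flush with the corner).

C is a chair: 442×405 mm seat, 23 mm thick, top at z = 441 mm, on four 49 mm square corner legs flush with the seat edges. A 30 mm thick backrest slab spans the full seat width, extending 428 mm above the seat top, its back face flush with the seat's +y edge. Two armrests of 25×25 mm section run along each side from the seat's front edge to the front of the backrest, top faces 239 mm above the seat top and outer faces flush with the seat's x-edges; a 25×25 mm post under the front of each armrest stands on the seat at the front corner.

Four stools sit around the table at the −y, +y, −x, +x sides. The chair is on top of the table.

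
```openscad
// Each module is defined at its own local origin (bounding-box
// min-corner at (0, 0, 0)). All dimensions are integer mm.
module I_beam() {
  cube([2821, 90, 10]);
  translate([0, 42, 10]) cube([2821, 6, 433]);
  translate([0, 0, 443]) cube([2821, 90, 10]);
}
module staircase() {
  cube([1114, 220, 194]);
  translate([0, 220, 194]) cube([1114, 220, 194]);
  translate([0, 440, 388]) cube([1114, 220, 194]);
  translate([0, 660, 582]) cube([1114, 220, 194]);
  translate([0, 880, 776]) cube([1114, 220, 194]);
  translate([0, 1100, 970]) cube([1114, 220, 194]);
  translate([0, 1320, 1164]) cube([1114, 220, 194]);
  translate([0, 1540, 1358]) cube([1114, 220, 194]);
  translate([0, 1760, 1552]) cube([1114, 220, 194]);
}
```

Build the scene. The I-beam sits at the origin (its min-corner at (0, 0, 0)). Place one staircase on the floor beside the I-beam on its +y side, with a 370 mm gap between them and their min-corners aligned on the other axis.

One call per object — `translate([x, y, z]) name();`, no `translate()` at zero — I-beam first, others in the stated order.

I_beam();
translate([0, 460, 0]) staircase();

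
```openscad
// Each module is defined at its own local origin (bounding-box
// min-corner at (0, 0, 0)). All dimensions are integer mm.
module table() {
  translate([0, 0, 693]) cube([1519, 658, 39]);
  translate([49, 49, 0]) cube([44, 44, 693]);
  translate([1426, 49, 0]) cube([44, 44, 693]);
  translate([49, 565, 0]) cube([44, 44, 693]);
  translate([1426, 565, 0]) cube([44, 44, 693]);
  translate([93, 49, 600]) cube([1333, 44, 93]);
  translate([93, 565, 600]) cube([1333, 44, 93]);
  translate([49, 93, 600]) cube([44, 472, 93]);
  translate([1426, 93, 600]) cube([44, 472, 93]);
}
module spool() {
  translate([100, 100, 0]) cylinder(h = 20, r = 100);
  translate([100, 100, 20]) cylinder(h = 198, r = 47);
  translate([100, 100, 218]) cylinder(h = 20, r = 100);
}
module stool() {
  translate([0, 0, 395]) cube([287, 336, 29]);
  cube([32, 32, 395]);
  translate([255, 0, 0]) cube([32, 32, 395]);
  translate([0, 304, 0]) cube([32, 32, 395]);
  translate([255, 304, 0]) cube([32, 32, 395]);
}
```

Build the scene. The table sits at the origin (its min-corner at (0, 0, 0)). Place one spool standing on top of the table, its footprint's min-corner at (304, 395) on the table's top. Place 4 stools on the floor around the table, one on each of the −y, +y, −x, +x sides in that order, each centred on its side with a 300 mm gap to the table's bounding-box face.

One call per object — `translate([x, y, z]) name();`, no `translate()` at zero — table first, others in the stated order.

table();
translate([304, 395, 732]) spool();
translate([616, -636, 0]) stool();
translate([616, 958, 0]) stool();
translate([-587, 161, 0]) stool();
translate([1819, 161, 0]) stool();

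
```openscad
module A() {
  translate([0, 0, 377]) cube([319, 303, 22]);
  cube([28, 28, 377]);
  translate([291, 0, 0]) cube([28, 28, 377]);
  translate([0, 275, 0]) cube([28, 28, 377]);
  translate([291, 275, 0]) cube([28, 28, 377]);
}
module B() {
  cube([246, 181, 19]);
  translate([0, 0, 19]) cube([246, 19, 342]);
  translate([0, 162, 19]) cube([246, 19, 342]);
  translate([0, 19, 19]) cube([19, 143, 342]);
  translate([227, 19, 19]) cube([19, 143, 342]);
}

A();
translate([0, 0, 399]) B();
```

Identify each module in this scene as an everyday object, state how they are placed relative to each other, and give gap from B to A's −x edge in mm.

A is a stool. B is an open box. The open box is on top of the stool. The gap from the open box to the stool's −x edge is 0 mm.

The open box's min-x is at 0; the stool's min-x is 0; gap = 0 mm.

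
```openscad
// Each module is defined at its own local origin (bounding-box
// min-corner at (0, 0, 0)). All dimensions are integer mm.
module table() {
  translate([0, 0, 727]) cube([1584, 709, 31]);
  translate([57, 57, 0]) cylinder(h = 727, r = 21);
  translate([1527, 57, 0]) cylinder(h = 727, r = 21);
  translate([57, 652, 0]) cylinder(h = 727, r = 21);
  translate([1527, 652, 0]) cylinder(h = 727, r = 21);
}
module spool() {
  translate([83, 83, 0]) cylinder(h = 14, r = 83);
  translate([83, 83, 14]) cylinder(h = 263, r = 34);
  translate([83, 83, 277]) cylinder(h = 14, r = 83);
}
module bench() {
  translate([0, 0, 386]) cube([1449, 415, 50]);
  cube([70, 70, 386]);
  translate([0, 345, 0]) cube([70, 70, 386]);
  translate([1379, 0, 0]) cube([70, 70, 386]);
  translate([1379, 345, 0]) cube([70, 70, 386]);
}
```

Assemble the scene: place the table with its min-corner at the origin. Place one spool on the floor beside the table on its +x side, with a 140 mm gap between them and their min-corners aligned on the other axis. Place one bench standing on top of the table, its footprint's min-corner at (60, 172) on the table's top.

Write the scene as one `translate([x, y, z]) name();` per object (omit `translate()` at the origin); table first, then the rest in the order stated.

table();
translate([1724, 0, 0]) spool();
translate([60, 172, 758]) bench();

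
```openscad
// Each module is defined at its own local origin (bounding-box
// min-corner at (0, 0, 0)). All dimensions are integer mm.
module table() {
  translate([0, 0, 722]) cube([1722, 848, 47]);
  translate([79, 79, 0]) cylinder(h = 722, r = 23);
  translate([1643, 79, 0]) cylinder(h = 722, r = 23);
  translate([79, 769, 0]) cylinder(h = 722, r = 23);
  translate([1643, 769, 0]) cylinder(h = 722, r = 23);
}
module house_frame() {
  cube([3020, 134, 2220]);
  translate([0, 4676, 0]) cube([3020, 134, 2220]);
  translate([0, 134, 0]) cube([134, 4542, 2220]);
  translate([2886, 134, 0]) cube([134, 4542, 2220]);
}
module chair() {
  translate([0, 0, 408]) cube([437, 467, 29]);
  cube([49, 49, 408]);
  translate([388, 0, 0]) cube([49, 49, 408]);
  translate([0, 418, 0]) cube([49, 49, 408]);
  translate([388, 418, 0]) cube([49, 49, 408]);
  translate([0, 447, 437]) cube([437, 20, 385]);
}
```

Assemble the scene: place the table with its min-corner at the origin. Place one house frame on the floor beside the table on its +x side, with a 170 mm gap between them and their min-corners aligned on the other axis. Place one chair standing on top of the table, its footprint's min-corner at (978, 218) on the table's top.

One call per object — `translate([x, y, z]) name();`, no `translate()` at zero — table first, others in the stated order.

table();
translate([1892, 0, 0]) house_frame();
translate([978, 218, 769]) chair();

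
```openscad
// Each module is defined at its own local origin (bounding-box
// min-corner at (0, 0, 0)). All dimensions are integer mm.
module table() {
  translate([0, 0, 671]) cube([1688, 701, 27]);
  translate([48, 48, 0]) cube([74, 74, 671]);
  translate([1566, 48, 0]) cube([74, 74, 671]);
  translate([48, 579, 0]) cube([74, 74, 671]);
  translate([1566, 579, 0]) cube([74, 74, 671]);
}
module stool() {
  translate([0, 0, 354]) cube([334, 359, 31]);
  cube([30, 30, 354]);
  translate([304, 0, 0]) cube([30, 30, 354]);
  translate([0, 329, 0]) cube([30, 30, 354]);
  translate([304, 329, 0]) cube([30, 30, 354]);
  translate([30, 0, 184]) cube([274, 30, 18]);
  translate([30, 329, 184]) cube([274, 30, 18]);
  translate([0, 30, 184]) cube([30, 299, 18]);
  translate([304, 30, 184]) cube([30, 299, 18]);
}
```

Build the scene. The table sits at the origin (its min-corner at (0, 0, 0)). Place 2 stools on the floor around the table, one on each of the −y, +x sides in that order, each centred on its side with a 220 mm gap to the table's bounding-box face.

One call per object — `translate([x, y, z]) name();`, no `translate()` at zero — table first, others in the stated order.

table();
translate([677, -579, 0]) stool();
translate([1908, 171, 0]) stool();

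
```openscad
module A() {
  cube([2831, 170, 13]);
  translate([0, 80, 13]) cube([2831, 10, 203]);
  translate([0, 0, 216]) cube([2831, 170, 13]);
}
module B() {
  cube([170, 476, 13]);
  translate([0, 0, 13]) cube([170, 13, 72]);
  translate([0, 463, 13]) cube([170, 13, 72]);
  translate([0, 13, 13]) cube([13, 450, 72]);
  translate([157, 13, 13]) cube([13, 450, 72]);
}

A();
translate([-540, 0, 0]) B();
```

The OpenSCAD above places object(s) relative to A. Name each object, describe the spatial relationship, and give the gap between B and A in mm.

The open box's nearest face is 370 mm from the I-beam's −x face.

A is an I-beam. B is an open box. The open box is on the floor beside the I-beam on its −x side. The gap between the open box and the I-beam is 370 mm.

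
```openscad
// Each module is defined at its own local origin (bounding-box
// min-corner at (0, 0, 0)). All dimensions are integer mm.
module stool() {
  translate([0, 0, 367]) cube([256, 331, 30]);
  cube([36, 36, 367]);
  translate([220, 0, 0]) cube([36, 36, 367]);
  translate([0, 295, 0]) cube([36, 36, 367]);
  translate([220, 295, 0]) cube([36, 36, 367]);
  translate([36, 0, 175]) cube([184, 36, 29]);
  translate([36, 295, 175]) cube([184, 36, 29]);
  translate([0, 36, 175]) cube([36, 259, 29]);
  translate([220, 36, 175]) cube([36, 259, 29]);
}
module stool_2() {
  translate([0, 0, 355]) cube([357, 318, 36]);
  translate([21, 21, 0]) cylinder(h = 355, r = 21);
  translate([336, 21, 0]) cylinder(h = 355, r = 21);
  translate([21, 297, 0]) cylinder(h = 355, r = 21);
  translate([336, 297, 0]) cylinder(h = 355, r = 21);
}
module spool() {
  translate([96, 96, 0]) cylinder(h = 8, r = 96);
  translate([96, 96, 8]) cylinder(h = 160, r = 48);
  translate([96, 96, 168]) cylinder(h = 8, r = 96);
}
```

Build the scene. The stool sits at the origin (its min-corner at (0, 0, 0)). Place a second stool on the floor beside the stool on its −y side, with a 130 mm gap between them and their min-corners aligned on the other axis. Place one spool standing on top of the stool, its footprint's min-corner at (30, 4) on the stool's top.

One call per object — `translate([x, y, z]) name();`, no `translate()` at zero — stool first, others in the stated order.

stool();
translate([0, -448, 0]) stool_2();
translate([30, 4, 397]) spool();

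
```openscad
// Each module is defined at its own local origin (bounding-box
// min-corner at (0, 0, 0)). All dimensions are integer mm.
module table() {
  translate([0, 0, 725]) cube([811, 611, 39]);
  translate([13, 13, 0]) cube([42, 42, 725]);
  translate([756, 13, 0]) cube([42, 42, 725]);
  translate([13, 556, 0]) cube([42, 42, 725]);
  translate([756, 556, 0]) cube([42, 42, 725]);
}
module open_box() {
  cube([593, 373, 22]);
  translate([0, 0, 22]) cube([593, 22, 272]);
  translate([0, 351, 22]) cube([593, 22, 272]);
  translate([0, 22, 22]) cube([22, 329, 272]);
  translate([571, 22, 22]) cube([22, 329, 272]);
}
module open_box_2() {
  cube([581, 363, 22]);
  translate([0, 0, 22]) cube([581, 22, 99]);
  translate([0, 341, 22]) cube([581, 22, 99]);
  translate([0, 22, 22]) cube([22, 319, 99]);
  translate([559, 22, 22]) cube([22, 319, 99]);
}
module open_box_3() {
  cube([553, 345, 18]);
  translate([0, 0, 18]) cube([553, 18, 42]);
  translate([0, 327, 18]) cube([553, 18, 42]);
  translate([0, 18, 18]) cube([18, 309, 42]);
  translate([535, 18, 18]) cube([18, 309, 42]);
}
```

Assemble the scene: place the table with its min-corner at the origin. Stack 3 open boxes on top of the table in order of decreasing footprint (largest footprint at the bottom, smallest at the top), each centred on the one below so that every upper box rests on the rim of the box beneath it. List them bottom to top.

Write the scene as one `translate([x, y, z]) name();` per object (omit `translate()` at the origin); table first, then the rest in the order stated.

table();
translate([109, 119, 764]) open_box();
translate([115, 124, 1058]) open_box_2();
translate([129, 133, 1179]) open_box_3();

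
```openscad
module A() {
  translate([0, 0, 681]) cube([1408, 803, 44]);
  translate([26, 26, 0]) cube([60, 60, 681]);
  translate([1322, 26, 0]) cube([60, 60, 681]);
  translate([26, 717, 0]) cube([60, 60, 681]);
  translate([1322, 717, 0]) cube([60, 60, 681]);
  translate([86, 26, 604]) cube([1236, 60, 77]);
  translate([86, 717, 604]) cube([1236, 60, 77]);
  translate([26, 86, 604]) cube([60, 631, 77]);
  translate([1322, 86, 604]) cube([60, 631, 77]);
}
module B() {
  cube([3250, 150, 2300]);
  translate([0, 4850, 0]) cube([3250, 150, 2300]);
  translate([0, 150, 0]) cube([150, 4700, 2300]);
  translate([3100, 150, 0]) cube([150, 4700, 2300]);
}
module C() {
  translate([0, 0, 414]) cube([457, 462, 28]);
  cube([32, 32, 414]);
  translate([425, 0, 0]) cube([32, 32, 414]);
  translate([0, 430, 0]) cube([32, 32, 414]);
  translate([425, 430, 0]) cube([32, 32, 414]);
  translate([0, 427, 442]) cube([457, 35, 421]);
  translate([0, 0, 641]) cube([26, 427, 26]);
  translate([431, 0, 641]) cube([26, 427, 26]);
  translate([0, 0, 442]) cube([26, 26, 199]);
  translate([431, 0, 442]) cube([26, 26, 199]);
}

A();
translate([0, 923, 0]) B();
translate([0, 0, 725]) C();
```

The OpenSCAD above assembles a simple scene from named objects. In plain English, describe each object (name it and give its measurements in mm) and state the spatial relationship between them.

A is a rectangular dining table. The top is 1408×803×44 mm with its upper surface at z = 725 mm. It stands on four 60×60 mm square legs, each inset 26 mm from the nearest pair of top edges, running from the floor to the underside of the top. Four apron rails, 60 mm thick and 77 mm tall, run between adjacent legs with their top edges flush with the underside of the top and their outer faces flush with the legs' outer faces.

B is a box-shaped house frame (walls only): outside footprint 3250×5000 mm, wall height 2300 mm, wall thickness 150 mm. The two y-facing walls run the full x-width; the two x-facing walls fit between the inner faces of the y-facing walls.

C is a chair: 457×462 mm seat, 28 mm thick, top at z = 442 mm, on four 32 mm square corner legs flush with the seat edges. A 35 mm thick backrest slab spans the full seat width, extending 421 mm above the seat top, its back face flush with the seat's +y edge. Two armrests of 26×26 mm section run along each side from the seat's front edge to the front of the backrest, top faces 225 mm above the seat top and outer faces flush with the seat's x-edges; a 26×26 mm post under the front of each armrest stands on the seat at the front corner.

The house frame is on the floor beside the table on its +y side. The chair is on top of the table.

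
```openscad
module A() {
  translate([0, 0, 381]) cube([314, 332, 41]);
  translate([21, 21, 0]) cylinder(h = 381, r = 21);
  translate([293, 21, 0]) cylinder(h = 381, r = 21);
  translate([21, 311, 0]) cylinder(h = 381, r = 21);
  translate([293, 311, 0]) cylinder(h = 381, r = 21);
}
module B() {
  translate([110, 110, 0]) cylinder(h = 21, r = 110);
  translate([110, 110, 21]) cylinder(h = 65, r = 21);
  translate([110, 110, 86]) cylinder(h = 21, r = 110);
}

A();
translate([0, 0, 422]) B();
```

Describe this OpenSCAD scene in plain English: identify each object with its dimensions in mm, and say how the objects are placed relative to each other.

A is a simple wooden stool: a rectangular seat 314 mm (x) by 332 mm (y), 41 mm thick, top face at z = 422 mm, on four round legs, each 42 mm in diameter. The legs rest on z = 0, each leg's axis is inset half a diameter from the nearest pair of seat edges (so the leg's bounding box is flush with the corner).

B is a spool: two coaxial disc flanges of radius 110 mm and thickness 21 mm, joined by a core cylinder of radius 21 mm and height 65 mm. The lower flange rests on z = 0 and the three cylinders share a vertical axis.

The spool is on top of the stool.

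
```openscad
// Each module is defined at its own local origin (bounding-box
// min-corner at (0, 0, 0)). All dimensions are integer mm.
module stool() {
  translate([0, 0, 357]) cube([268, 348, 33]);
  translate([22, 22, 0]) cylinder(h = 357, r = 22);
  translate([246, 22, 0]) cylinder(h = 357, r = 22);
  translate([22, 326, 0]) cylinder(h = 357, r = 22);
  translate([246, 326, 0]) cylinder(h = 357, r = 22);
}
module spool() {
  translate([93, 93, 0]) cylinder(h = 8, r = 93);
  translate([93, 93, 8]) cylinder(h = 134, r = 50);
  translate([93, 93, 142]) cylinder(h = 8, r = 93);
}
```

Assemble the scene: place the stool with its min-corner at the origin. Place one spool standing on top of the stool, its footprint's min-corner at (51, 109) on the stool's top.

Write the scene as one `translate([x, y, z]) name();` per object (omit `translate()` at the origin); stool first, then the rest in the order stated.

stool();
translate([51, 109, 390]) spool();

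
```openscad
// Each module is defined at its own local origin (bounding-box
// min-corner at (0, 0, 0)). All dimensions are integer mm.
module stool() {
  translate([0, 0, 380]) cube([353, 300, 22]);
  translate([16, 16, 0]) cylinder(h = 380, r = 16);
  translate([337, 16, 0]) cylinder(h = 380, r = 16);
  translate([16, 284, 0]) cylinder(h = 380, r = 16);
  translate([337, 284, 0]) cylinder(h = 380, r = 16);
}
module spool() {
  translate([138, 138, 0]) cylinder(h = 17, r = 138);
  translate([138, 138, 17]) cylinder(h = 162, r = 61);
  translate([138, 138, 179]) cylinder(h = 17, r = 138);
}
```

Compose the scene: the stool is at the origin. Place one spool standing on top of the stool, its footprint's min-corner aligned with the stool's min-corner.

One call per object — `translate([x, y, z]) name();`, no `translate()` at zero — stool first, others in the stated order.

stool();
translate([0, 0, 402]) spool();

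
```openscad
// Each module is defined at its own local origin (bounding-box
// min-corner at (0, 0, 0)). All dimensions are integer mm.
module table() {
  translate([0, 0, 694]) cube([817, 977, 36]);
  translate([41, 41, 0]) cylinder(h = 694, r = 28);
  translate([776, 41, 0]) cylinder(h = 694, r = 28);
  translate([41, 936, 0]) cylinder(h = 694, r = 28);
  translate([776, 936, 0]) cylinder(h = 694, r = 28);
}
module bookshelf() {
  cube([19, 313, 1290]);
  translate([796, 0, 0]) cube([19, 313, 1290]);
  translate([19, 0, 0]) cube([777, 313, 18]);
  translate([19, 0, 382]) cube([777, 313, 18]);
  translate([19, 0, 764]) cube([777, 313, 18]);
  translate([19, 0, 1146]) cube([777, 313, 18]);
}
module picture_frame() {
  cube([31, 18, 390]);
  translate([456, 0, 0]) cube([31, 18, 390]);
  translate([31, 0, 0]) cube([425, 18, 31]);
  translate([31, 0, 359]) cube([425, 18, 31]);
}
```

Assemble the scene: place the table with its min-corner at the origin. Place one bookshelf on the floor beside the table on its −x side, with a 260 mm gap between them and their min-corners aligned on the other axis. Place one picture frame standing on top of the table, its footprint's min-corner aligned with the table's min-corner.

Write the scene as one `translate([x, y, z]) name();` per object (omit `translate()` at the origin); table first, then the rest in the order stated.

table();
translate([-1075, 0, 0]) bookshelf();
translate([0, 0, 730]) picture_frame();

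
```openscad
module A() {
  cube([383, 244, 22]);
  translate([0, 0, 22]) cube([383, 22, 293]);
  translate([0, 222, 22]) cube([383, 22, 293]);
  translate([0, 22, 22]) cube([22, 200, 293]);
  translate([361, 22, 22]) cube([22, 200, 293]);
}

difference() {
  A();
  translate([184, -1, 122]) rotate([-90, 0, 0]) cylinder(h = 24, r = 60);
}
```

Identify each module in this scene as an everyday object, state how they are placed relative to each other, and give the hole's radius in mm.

The subtracted cylinder has r = 60 mm.

A is an open box. The open box has a circular hole through its front wall. The hole's radius is 60 mm.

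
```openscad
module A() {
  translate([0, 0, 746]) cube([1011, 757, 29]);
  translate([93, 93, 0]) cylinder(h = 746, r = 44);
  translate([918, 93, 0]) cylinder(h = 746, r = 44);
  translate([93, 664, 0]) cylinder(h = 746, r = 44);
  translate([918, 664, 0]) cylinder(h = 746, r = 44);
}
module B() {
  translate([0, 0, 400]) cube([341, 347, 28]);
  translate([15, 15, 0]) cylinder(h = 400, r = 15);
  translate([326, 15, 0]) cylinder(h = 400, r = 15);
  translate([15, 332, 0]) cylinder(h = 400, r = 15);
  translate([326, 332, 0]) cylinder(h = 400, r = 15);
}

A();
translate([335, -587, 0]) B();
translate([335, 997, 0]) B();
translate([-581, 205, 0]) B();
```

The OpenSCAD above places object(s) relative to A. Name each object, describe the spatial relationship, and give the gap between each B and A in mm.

Each stool's nearest face is 240 mm from the table's bounding box.

A is a table. B is a stool. Three stools sit around the table at the −y, +y, −x sides. The gap between each stool and the table is 240 mm.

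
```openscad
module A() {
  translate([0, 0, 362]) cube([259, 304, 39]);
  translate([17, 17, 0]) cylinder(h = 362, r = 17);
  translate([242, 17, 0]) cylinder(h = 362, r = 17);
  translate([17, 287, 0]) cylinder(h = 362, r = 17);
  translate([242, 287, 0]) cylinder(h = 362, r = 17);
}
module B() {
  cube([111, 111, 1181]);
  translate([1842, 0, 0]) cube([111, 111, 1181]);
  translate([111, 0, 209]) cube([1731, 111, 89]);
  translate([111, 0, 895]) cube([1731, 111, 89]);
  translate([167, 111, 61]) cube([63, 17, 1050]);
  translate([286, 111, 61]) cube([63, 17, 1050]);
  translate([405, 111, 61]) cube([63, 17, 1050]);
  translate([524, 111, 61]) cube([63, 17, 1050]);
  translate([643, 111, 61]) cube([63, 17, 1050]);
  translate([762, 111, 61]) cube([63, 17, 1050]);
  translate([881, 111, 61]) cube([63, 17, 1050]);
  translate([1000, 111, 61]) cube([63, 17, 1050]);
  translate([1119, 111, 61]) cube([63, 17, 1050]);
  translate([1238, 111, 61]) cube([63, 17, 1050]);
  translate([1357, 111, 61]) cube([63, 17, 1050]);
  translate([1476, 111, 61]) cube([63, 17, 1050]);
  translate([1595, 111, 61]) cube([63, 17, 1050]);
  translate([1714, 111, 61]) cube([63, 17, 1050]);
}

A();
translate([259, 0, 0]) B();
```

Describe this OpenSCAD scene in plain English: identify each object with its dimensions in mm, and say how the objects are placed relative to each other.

A is a simple wooden stool: a rectangular seat 259 mm (x) by 304 mm (y), 39 mm thick, top face at z = 401 mm, on four round legs, each 34 mm in diameter. The legs rest on z = 0, each leg's axis is inset half a diameter from the nearest pair of seat edges (so the leg's bounding box is flush with the corner).

B is a fence section. Two 111×111 mm posts, 1181 mm tall, stand on the floor with a clear span of 1731 mm between their inner faces. Two horizontal rails of 111×89 mm section span the gap between the posts with their undersides at z = 209 mm and z = 895 mm, flush with the posts' −y face. 14 pickets, each 63 mm wide, 17 mm thick and 1050 mm tall, are fixed to the +y face of the rails with their bottoms at z = 61 mm, evenly spaced across the span with equal gaps (rounded down to the nearest mm) at the −x end and between each pair — any rounding remainder accumulates at the +x end.

The fence section is against the stool's +x side, with their −y faces flush.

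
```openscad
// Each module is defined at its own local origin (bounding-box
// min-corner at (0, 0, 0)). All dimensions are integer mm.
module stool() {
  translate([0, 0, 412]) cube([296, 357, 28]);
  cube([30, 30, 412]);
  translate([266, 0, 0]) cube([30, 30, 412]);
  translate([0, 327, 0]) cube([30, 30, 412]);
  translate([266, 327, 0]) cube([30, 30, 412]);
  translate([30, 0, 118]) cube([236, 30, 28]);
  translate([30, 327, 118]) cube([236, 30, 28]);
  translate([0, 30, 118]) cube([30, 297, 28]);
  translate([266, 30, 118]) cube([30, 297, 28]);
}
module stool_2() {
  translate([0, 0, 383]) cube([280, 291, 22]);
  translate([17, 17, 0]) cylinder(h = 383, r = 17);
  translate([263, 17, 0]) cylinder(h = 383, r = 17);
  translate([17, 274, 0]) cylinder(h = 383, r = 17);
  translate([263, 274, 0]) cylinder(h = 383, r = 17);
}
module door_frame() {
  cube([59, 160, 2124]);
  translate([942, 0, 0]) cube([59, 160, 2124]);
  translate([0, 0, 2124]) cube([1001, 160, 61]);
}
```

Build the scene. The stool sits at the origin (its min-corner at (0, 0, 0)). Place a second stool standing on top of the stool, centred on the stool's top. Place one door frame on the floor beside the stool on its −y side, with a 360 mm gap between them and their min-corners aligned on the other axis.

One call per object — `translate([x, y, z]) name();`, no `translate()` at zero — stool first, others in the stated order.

stool();
translate([8, 33, 440]) stool_2();
translate([0, -520, 0]) door_frame();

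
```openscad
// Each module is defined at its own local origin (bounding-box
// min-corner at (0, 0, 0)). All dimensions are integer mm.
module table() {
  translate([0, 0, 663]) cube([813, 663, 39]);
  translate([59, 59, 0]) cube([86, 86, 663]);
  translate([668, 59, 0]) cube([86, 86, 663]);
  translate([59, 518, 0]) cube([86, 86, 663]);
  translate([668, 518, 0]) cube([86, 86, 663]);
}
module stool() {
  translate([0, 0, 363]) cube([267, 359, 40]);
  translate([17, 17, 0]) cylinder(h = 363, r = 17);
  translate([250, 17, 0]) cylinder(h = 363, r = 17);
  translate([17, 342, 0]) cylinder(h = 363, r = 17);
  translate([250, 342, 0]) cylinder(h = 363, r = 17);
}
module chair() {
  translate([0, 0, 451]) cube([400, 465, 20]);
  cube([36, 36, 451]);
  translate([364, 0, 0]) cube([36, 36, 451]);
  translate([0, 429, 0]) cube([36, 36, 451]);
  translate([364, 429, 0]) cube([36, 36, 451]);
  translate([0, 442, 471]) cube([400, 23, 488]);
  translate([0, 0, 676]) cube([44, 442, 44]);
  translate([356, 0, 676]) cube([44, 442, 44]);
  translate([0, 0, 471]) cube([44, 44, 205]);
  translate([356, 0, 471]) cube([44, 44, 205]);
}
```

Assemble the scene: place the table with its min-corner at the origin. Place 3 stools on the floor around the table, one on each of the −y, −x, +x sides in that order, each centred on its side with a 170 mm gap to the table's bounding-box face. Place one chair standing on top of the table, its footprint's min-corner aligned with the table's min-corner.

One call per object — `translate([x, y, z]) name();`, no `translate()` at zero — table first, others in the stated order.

table();
translate([273, -529, 0]) stool();
translate([-437, 152, 0]) stool();
translate([983, 152, 0]) stool();
translate([0, 0, 702]) chair();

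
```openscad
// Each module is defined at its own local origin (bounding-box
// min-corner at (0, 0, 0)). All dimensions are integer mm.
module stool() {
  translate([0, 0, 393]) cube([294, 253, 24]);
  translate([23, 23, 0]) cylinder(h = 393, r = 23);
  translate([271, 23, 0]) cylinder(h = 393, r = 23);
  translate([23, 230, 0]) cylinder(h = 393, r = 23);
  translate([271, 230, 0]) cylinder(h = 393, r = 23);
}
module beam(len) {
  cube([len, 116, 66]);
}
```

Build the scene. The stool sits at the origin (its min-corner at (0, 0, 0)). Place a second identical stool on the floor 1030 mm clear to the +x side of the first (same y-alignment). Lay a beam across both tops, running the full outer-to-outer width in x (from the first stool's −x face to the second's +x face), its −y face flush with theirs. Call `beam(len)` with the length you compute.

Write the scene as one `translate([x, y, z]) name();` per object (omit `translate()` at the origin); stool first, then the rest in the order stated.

stool();
translate([1324, 0, 0]) stool();
translate([0, 0, 417]) beam(1618);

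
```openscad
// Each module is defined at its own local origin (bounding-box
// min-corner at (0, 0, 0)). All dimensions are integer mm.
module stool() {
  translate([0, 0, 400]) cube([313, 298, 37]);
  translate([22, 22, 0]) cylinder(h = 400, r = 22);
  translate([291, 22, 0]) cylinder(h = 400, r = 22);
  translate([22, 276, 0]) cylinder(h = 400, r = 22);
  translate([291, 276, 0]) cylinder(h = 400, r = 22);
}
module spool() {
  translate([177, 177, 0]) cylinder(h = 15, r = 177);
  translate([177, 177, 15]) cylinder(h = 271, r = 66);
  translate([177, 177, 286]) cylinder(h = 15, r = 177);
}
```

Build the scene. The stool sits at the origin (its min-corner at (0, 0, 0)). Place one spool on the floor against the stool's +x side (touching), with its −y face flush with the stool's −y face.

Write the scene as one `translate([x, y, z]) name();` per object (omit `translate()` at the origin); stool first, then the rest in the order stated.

stool();
translate([313, 0, 0]) spool();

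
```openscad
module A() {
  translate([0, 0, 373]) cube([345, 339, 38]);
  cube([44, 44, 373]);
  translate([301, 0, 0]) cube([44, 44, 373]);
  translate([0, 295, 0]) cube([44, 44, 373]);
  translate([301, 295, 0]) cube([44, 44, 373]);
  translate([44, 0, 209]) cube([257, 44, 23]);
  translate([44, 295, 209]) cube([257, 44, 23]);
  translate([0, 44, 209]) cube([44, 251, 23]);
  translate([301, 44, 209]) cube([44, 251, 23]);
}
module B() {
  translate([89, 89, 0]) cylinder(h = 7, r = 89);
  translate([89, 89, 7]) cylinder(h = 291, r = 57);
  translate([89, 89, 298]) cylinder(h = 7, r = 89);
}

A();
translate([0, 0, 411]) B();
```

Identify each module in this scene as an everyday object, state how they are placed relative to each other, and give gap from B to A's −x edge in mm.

A is a stool. B is a spool. The spool is on top of the stool. The gap from the spool to the stool's −x edge is 0 mm.

The spool's min-x is at 0; the stool's min-x is 0; gap = 0 mm.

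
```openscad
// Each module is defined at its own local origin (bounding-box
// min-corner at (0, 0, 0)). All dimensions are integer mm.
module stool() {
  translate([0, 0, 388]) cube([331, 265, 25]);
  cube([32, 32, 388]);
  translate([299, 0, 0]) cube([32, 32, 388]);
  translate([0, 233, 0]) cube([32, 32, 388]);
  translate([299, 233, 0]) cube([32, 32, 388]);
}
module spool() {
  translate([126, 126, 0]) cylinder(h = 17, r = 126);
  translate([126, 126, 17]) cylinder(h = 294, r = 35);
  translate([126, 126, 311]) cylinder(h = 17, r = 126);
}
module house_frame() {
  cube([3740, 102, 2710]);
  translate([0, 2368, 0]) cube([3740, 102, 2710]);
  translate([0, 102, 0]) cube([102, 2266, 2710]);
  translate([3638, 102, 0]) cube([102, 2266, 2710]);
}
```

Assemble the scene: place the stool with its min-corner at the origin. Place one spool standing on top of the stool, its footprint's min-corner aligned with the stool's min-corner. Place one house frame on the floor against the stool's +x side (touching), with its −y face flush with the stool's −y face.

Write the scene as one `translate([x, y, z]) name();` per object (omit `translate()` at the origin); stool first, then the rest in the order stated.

stool();
translate([0, 0, 413]) spool();
translate([331, 0, 0]) house_frame();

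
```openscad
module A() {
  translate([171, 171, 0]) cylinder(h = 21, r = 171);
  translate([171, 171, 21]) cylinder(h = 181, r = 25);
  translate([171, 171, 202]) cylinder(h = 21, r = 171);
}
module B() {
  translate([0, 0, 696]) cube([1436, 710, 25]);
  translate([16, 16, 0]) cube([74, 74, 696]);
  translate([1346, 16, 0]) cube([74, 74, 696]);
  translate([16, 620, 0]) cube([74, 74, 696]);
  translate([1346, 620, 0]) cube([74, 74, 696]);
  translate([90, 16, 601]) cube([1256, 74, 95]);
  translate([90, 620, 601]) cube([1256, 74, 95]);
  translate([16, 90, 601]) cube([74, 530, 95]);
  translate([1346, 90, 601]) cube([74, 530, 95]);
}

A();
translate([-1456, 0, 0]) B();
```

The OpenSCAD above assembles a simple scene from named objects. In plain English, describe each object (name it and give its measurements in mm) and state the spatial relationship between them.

A is a spool: two coaxial disc flanges of radius 171 mm and thickness 21 mm, joined by a core cylinder of radius 25 mm and height 181 mm. The lower flange rests on z = 0 and the three cylinders share a vertical axis.

B is a rectangular dining table. The top is 1436×710×25 mm with its upper surface at z = 721 mm. It stands on four 74×74 mm square legs, each inset 16 mm from the nearest pair of top edges, running from the floor to the underside of the top. Four apron rails, 74 mm thick and 95 mm tall, run between adjacent legs with their top edges flush with the underside of the top and their outer faces flush with the legs' outer faces.

The table is on the floor beside the spool on its −x side.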